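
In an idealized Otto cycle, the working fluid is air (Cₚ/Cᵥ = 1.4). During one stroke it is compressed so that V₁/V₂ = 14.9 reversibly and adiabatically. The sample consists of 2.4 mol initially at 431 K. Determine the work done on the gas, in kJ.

W ≈ 41.8 kJ

Adiabatic: T₁V₁^(γ−1) = T₂V₂^(γ−1) ⇒ T₂ = T₁ (V₁/V₂)^(γ−1).
T₂ = 431 × 14.9^(0.4) = 1270 K.
Q = 0, so ΔU = W_on_gas = nCᵥΔT with Cᵥ = R/(γ−1) = 20.79 J/(mol·K).
ΔU = 2.4 × 20.79 × (1270 − 431) = 41850 J.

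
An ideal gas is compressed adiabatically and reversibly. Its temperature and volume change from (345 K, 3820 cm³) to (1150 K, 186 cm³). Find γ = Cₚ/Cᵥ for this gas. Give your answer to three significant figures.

γ ≈ 1.40

TV^(γ−1) = const ⇒ γ − 1 = ln(T₂/T₁) / ln(V₁/V₂).
γ = 1 + ln(1150/345) / ln(3820/186) = 1.398.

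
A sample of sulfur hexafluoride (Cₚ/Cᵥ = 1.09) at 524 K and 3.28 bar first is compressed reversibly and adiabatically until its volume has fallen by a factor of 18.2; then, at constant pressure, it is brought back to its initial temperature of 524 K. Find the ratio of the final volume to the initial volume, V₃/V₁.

Adiabatic step: V₂/V₁ = 0.05495; T₂ = T₁·18.2^(0.09) = 680.4 K.
Isobaric step: V₃/V₂ = T₃/T₂ = 524/680.4.
V₃/V₁ = (V₂/V₁)(V₃/V₂) = 0.05495 × (524/680.4) = 0.04232.

V₃/V₁ ≈ 0.0423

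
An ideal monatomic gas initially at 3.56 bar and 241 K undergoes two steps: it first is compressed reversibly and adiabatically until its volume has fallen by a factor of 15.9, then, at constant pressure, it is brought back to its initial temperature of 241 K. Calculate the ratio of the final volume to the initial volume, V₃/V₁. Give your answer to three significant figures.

V₃/V₁ ≈ 0.00995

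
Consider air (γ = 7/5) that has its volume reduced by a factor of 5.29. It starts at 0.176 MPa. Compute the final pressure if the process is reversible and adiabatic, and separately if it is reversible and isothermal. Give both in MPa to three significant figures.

Isothermal: P₂ = P₁(V₁/V₂) = 0.176×5.29 = 0.931 MPa.
Adiabatic: P₂ = P₁(V₁/V₂)^γ = 0.176×5.29^(7/5) = 1.813 MPa.

adiabatic: 1.81 MPa; isothermal: 0.931 MPa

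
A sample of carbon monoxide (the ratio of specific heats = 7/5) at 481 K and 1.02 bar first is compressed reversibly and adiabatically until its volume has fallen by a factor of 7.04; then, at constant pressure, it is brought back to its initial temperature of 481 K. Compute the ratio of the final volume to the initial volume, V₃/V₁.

V₃/V₁ ≈ 0.0651

Adiabatic step: V₂/V₁ = 0.142; T₂ = T₁·7.04^(2/5) = 1050 K.
Isobaric step: V₃/V₂ = T₃/T₂ = 481/1050.
V₃/V₁ = (V₂/V₁)(V₃/V₂) = 0.142 × (481/1050) = 0.06507.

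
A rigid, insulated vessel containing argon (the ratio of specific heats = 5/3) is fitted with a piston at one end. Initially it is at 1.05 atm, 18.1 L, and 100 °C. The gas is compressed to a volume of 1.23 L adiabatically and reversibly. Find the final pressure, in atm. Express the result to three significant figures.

Since PV^γ is constant along a reversible adiabat, P₂ = P₁ (V₁/V₂)^γ.
P₂ = 1.05 × (18.1/1.23)^(5/3) = 92.79 atm.

P₂ ≈ 92.8 atm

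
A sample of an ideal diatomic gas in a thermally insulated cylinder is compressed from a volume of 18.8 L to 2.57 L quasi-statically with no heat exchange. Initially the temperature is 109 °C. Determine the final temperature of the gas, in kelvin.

For a reversible adiabat TV^(γ−1) is constant, so T₂ = T₁ (V₁/V₂)^(γ−1).
For a diatomic ideal gas γ = 7/5, so γ−1 = 2/5.
T₁ = 109 °C = 382.1 K.
T₂ = 382.1 × (18.8/2.57)^(2/5) = 847.1 K.

T₂ ≈ 847 K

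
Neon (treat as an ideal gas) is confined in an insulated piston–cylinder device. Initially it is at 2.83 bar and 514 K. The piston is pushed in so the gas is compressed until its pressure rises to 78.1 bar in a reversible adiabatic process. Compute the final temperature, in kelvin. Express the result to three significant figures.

Along an adiabat T P^((1−γ)/γ) is constant, so T₂ = T₁ (P₂/P₁)^((γ−1)/γ).
For a monatomic ideal gas γ = 5/3, so (γ−1)/γ = 2/5.
T₂ = 514 × (78.1/2.83)^(2/5) = 1938 K.

T₂ ≈ 1940 K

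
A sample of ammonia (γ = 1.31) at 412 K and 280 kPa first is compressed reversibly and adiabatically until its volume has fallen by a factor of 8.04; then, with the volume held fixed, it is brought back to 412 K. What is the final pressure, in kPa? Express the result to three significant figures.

Adiabatic step (PV^γ = const): P₂ = 280×8.04^(1.31) = 4296 kPa; T₂ = 412×8.04^(0.31) = 786.2 K.
Isochoric: P₃ = P₂(T₃/T₂) = 4296 × (412/786.2) = 2251 kPa.

P₃ ≈ 2250 kPa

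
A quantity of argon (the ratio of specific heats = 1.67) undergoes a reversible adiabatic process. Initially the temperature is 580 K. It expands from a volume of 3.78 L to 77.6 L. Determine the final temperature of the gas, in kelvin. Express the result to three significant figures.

Adiabatic: T₁V₁^(γ−1) = T₂V₂^(γ−1) ⇒ T₂ = T₁ (V₁/V₂)^(γ−1).
T₂ = 580 × (3.78/77.6)^(0.67) = 76.58 K.

T₂ ≈ 76.6 K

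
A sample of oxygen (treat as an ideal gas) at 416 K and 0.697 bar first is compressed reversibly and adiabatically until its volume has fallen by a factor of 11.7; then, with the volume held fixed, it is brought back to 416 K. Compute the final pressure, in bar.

For a diatomic ideal gas γ = 7/5.
Adiabatic step (PV^γ = const): P₂ = 0.697×11.7^(7/5) = 21.81 bar; T₂ = 416×11.7^(2/5) = 1113 K.
Isochoric: P₃ = P₂(T₃/T₂) = 21.81 × (416/1113) = 8.155 bar.

P₃ ≈ 8.15 bar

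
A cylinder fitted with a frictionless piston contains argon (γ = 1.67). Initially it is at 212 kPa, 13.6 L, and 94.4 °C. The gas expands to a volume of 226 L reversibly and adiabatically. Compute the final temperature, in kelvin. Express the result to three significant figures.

For a reversible adiabat TV^(γ−1) is constant, so T₂ = T₁ (V₁/V₂)^(γ−1).
T₁ = 94.4 °C = 367.5 K.
T₂ = 367.5 × (13.6/226)^(0.67) = 55.92 K.

T₂ ≈ 55.9 K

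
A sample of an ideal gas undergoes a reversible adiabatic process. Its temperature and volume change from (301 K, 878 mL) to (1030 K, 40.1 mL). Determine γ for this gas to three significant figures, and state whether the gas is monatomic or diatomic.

TV^(γ−1) = const ⇒ γ − 1 = ln(T₂/T₁) / ln(V₁/V₂).
γ = 1 + ln(1030/301) / ln(878/40.1) = 1.399.
γ ≈ 1.40 is close to 7/5, so the gas is diatomic.

γ ≈ 1.40; diatomic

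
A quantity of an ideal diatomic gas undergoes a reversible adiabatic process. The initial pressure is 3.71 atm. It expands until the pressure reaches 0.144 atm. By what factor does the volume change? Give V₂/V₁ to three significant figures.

V₂/V₁ ≈ 10.2

From PV^γ = const, V₂/V₁ = (P₁/P₂)^(1/γ).
For a diatomic ideal gas γ = 7/5.
V₂/V₁ = (3.71/0.144)^(5/7) = 10.18.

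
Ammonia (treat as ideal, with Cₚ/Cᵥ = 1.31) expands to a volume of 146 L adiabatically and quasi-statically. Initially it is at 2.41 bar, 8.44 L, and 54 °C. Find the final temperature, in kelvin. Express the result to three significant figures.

T₂ ≈ 135 K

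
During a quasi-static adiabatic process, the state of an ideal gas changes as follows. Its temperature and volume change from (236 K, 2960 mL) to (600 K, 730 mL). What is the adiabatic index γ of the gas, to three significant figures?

γ ≈ 1.67

TV^(γ−1) = const ⇒ γ − 1 = ln(T₂/T₁) / ln(V₁/V₂).
γ = 1 + ln(600/236) / ln(2960/730) = 1.667.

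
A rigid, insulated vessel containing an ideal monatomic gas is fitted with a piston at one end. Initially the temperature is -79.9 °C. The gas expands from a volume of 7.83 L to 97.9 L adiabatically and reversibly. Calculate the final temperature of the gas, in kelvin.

T₂ ≈ 35.9 K

For a reversible adiabat TV^(γ−1) is constant, so T₂ = T₁ (V₁/V₂)^(γ−1).
For a monatomic ideal gas γ = 5/3, so γ−1 = 2/3.
T₁ = -79.9 °C = 193.2 K.
T₂ = 193.2 × (7.83/97.9)^(2/3) = 35.87 K.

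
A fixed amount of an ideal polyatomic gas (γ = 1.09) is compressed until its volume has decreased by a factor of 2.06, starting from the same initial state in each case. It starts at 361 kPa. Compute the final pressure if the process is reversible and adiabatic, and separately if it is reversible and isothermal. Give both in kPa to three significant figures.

Isothermal: P₂ = P₁(V₁/V₂) = 361×2.06 = 743.7 kPa.
Adiabatic: P₂ = P₁(V₁/V₂)^γ = 361×2.06^(1.09) = 793.6 kPa.

adiabatic: 794 kPa; isothermal: 744 kPa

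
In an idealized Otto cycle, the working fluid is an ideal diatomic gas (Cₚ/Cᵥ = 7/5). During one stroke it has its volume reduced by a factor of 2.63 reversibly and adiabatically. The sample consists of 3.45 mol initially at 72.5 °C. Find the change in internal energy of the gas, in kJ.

Adiabatic: T₁V₁^(γ−1) = T₂V₂^(γ−1) ⇒ T₂ = T₁ (V₁/V₂)^(γ−1).
T₁ = 72.5 °C = 345.6 K.
T₂ = 345.6 × 2.63^(2/5) = 508.9 K.
Q = 0, so ΔU = W_on_gas = nCᵥΔT with Cᵥ = R/(γ−1) = 20.79 J/(mol·K).
ΔU = 3.45 × 20.79 × (508.9 − 345.6) = 11710 J.

ΔU ≈ 11.7 kJ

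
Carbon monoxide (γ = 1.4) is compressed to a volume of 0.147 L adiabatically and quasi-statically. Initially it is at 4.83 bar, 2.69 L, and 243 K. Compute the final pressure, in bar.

Adiabatic: P₁V₁^γ = P₂V₂^γ ⇒ P₂ = P₁ (V₁/V₂)^γ.
P₂ = 4.83 × (2.69/0.147)^(1.4) = 282.7 bar.

P₂ ≈ 283 bar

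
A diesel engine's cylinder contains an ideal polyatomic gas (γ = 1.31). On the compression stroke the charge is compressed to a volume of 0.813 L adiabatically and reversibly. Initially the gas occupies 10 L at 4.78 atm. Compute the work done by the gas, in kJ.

P₂ = P₁(V₁/V₂)^γ = 4.78×(10/0.813)^(1.31) = 128 atm.
For a reversible adiabat, W_by_gas = (P₁V₁ − P₂V₂)/(γ−1).
W_by = (484300×0.01 − 1.297×10^7×0.000813) / (0.31) = -18390 J.

W ≈ -18.4 kJ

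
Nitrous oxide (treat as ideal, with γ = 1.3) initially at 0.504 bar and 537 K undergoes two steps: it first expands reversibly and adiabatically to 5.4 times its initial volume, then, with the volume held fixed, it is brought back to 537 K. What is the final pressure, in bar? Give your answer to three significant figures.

P₃ ≈ 0.0933 bar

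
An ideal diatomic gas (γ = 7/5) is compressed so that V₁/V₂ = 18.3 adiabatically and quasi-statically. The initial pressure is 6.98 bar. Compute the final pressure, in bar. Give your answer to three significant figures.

P₂ ≈ 409 bar

Since PV^γ is constant along a reversible adiabat, P₂ = P₁ (V₁/V₂)^γ.
P₂ = 6.98 × 18.3^(7/5) = 408.6 bar.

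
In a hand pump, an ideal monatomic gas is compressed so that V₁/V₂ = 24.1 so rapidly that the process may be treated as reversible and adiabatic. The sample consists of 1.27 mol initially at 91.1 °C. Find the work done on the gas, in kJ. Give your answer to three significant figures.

W ≈ 42.4 kJ

Adiabatic: T₁V₁^(γ−1) = T₂V₂^(γ−1) ⇒ T₂ = T₁ (V₁/V₂)^(γ−1).
γ = 5/3 for a monatomic ideal gas, so γ−1 = 2/3.
T₁ = 91.1 °C = 364.2 K.
T₂ = 364.2 × 24.1^(2/3) = 3039 K.
Q = 0, so ΔU = W_on_gas = nCᵥΔT with Cᵥ = R/(γ−1) = 12.47 J/(mol·K).
ΔU = 1.27 × 12.47 × (3039 − 364.2) = 42360 J.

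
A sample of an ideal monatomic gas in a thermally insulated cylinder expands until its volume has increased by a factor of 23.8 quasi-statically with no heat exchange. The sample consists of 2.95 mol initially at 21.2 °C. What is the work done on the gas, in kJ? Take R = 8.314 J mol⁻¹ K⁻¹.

W ≈ -9.52 kJ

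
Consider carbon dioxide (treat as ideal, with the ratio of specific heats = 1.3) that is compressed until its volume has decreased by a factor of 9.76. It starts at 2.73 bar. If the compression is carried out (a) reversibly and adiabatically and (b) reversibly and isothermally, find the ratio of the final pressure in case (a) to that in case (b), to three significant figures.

P_adiabatic / P_isothermal ≈ 1.98

Isothermal: P_b = P₁(V₁/V₂) = 2.73×9.76.
Adiabatic: P_a = P₁(V₁/V₂)^γ = 2.73×9.76^(1.3).
P_a/P_b = (V₁/V₂)^(γ−1) = 9.76^(0.3) = 1.981.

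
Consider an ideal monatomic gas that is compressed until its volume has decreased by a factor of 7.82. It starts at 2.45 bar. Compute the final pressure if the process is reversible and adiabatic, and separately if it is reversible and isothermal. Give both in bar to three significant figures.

For a monatomic ideal gas γ = 5/3.
Isothermal: P₂ = P₁(V₁/V₂) = 2.45×7.82 = 19.16 bar.
Adiabatic: P₂ = P₁(V₁/V₂)^γ = 2.45×7.82^(5/3) = 75.48 bar.

adiabatic: 75.5 bar; isothermal: 19.2 bar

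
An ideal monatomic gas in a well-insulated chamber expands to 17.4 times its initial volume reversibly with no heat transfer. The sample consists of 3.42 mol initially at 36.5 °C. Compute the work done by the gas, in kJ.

W ≈ 11.2 kJ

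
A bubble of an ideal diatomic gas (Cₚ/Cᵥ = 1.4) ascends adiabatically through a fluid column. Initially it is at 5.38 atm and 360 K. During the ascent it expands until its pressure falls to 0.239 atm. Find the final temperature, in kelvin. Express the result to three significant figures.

Adiabatic: T₂/T₁ = (P₂/P₁)^((γ−1)/γ).
T₂ = 360 × (0.239/5.38)^(0.286) = 147.9 K.

T₂ ≈ 148 K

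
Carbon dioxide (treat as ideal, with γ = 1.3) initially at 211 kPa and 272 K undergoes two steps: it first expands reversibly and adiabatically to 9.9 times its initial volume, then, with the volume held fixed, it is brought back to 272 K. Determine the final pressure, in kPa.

P₃ ≈ 21.3 kPa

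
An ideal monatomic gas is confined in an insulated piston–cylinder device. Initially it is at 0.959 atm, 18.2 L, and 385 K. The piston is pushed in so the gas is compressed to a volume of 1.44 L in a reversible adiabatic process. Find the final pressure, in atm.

Adiabatic: P₁V₁^γ = P₂V₂^γ ⇒ P₂ = P₁ (V₁/V₂)^γ.
γ = 5/3 for a monatomic ideal gas.
P₂ = 0.959 × (18.2/1.44)^(5/3) = 65.77 atm.

P₂ ≈ 65.8 atm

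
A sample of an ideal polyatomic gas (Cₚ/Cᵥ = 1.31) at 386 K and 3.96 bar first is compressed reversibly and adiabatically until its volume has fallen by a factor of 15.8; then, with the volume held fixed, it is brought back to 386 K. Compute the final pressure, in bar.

P₃ ≈ 62.6 bar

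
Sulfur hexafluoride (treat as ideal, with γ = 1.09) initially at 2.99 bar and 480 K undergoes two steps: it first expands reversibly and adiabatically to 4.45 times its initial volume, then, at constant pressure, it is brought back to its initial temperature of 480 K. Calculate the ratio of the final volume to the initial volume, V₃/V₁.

Adiabatic step: V₂/V₁ = 4.45; T₂ = T₁·(1/4.45)^(0.09) = 419.7 K.
Isobaric step: V₃/V₂ = T₃/T₂ = 480/419.7.
V₃/V₁ = (V₂/V₁)(V₃/V₂) = 4.45 × (480/419.7) = 5.09.

V₃/V₁ ≈ 5.09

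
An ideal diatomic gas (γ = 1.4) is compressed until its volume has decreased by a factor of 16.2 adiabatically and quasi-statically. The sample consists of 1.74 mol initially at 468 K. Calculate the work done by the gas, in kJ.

W ≈ -34.6 kJ

Adiabatic: T₁V₁^(γ−1) = T₂V₂^(γ−1) ⇒ T₂ = T₁ (V₁/V₂)^(γ−1).
T₂ = 468 × 16.2^(0.4) = 1426 K.
Q = 0, so ΔU = W_on_gas = nCᵥΔT with Cᵥ = R/(γ−1) = 20.79 J/(mol·K).
ΔU = 1.74 × 20.79 × (1426 − 468) = 34640 J.
Work done by the gas = −ΔU = -34640 J.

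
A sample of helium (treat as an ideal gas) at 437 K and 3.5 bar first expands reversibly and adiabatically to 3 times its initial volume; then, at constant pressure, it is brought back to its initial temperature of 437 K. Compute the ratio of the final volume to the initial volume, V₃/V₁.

V₃/V₁ ≈ 6.24

For a monatomic ideal gas γ = 5/3.
Adiabatic step: V₂/V₁ = 3; T₂ = T₁·(1/3)^(2/3) = 210.1 K.
Isobaric step: V₃/V₂ = T₃/T₂ = 437/210.1.
V₃/V₁ = (V₂/V₁)(V₃/V₂) = 3 × (437/210.1) = 6.24.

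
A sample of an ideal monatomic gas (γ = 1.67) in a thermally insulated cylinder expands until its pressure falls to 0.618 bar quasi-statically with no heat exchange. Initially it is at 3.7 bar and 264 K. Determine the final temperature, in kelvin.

T₂ ≈ 129 K

Adiabatic: T₂/T₁ = (P₂/P₁)^((γ−1)/γ).
T₂ = 264 × (0.618/3.7)^(0.401) = 128.8 K.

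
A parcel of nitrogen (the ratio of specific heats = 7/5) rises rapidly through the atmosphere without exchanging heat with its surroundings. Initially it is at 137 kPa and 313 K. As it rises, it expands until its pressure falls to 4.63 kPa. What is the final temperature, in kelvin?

T₂ ≈ 119 K

Along an adiabat T P^((1−γ)/γ) is constant, so T₂ = T₁ (P₂/P₁)^((γ−1)/γ).
T₂ = 313 × (4.63/137)^(2/7) = 118.9 K.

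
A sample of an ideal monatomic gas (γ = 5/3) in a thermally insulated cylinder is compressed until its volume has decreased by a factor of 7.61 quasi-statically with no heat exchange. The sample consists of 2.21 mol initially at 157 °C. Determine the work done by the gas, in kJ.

Adiabatic: T₁V₁^(γ−1) = T₂V₂^(γ−1) ⇒ T₂ = T₁ (V₁/V₂)^(γ−1).
T₁ = 157 °C = 430.1 K.
T₂ = 430.1 × 7.61^(2/3) = 1664 K.
Q = 0, so ΔU = W_on_gas = nCᵥΔT with Cᵥ = R/(γ−1) = 12.47 J/(mol·K).
ΔU = 2.21 × 12.47 × (1664 − 430.1) = 34010 J.
Work done by the gas = −ΔU = -34010 J.

W ≈ -34.0 kJ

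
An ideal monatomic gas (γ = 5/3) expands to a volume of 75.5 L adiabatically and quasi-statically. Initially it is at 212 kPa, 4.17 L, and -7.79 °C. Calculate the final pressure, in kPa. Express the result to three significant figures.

Since PV^γ is constant along a reversible adiabat, P₂ = P₁ (V₁/V₂)^γ.
P₂ = 212 × (4.17/75.5)^(5/3) = 1.698 kPa.

P₂ ≈ 1.70 kPa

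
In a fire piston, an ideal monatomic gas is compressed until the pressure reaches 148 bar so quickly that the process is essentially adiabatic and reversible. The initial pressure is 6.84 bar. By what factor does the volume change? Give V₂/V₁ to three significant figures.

V₂/V₁ ≈ 0.158

From PV^γ = const, V₂/V₁ = (P₁/P₂)^(1/γ).
For a monatomic ideal gas γ = 5/3.
V₂/V₁ = (6.84/148)^(3/5) = 0.1581.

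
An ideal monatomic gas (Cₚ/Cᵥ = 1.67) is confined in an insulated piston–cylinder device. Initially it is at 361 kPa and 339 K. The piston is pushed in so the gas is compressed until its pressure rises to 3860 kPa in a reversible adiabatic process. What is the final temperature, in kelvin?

Along an adiabat T P^((1−γ)/γ) is constant, so T₂ = T₁ (P₂/P₁)^((γ−1)/γ).
T₂ = 339 × (3860/361)^(0.401) = 877.1 K.

T₂ ≈ 877 K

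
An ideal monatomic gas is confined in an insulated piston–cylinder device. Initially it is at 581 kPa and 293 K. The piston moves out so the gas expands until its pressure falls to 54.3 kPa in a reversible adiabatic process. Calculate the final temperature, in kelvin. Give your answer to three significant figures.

T₂ ≈ 114 K

Along an adiabat T P^((1−γ)/γ) is constant, so T₂ = T₁ (P₂/P₁)^((γ−1)/γ).
For a monatomic ideal gas γ = 5/3, so (γ−1)/γ = 2/5.
T₂ = 293 × (54.3/581)^(2/5) = 113.5 K.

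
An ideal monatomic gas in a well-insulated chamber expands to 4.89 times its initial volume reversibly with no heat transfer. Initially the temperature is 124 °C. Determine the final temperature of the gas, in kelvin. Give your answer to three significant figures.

T₂ ≈ 138 K

Adiabatic: T₁V₁^(γ−1) = T₂V₂^(γ−1) ⇒ T₂ = T₁ (V₁/V₂)^(γ−1).
For a monatomic ideal gas γ = 5/3, so γ−1 = 2/3.
T₁ = 124 °C = 397.1 K.
T₂ = 397.1 × (1/4.89)^(2/3) = 137.9 K.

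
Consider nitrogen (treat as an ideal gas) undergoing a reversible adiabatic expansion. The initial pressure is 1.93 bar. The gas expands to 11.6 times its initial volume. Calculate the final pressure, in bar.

Since PV^γ is constant along a reversible adiabat, P₂ = P₁ (V₁/V₂)^γ.
For a diatomic ideal gas γ = 7/5.
P₂ = 1.93 × (1/11.6)^(7/5) = 0.06242 bar.

P₂ ≈ 0.0624 bar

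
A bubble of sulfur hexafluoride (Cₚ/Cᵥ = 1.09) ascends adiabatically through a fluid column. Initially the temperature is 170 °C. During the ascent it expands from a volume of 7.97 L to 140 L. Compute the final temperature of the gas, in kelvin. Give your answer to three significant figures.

T₂ ≈ 342 K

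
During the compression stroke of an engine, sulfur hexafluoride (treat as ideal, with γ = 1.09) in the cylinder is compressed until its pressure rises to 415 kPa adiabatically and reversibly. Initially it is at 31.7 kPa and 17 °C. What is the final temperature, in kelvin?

Along an adiabat T P^((1−γ)/γ) is constant, so T₂ = T₁ (P₂/P₁)^((γ−1)/γ).
T₁ = 17 °C = 290.1 K.
T₂ = 290.1 × (415/31.7)^(0.0826) = 358.8 K.

T₂ ≈ 359 K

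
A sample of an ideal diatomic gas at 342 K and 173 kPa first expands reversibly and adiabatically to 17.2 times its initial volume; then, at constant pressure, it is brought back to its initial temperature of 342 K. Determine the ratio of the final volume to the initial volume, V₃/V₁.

For a diatomic ideal gas γ = 7/5.
Adiabatic step: V₂/V₁ = 17.2; T₂ = T₁·(1/17.2)^(2/5) = 109.6 K.
Isobaric step: V₃/V₂ = T₃/T₂ = 342/109.6.
V₃/V₁ = (V₂/V₁)(V₃/V₂) = 17.2 × (342/109.6) = 53.67.

V₃/V₁ ≈ 53.7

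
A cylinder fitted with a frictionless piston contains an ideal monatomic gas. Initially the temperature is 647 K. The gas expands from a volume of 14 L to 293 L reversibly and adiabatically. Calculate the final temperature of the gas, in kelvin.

T₂ ≈ 85.2 K

For a reversible adiabat TV^(γ−1) is constant, so T₂ = T₁ (V₁/V₂)^(γ−1).
For a monatomic ideal gas γ = 5/3, so γ−1 = 2/3.
T₂ = 647 × (14/293)^(2/3) = 85.19 K.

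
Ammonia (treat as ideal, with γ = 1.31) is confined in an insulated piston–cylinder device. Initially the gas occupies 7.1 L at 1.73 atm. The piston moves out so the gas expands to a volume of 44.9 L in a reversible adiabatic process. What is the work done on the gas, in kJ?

W ≈ -1.75 kJ

P₂ = P₁(V₁/V₂)^γ = 1.73×(7.1/44.9)^(1.31) = 0.1544 atm.
For a reversible adiabat, W_by_gas = (P₁V₁ − P₂V₂)/(γ−1).
W_by = (175300×0.0071 − 15650×0.0449) / (0.31) = 1748 J.
W_on_gas = −W_by = -1748 J.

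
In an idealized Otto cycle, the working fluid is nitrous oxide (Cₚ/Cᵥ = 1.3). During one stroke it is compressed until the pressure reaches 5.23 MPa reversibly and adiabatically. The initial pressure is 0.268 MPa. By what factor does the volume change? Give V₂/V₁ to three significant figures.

V₂/V₁ ≈ 0.102

From PV^γ = const, V₂/V₁ = (P₁/P₂)^(1/γ).
V₂/V₁ = (0.268/5.23)^(0.769) = 0.1017.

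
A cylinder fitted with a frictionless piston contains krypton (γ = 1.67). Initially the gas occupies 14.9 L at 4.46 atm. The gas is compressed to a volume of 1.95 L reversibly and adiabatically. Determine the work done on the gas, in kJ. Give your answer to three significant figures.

W ≈ 29.2 kJ

P₂ = P₁(V₁/V₂)^γ = 4.46×(14.9/1.95)^(1.67) = 133.1 atm.
For a reversible adiabat, W_by_gas = (P₁V₁ − P₂V₂)/(γ−1).
W_by = (451900×0.0149 − 1.349×10^7×0.00195) / (0.67) = -29200 J.
W_on_gas = −W_by = 29200 J.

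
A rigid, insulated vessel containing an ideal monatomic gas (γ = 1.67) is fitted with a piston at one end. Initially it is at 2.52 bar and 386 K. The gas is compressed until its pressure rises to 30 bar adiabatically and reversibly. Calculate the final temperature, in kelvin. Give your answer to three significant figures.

Adiabatic: T₂/T₁ = (P₂/P₁)^((γ−1)/γ).
T₂ = 386 × (30/2.52)^(0.401) = 1043 K.

T₂ ≈ 1040 K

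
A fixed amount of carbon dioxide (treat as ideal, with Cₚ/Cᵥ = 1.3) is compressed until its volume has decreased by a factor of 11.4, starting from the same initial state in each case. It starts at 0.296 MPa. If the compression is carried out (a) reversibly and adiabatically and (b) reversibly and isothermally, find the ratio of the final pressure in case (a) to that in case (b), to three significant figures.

P_adiabatic / P_isothermal ≈ 2.08

Isothermal: P_b = P₁(V₁/V₂) = 0.296×11.4.
Adiabatic: P_a = P₁(V₁/V₂)^γ = 0.296×11.4^(1.3).
P_a/P_b = (V₁/V₂)^(γ−1) = 11.4^(0.3) = 2.075.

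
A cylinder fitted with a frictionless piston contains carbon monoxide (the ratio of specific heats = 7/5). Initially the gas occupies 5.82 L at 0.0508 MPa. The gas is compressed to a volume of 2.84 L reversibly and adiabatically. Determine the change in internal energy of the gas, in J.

ΔU ≈ 246 J

P₂ = P₁(V₁/V₂)^γ = 0.0508×(5.82/2.84)^(7/5) = 0.1387 MPa.
For a reversible adiabat, W_by_gas = (P₁V₁ − P₂V₂)/(γ−1).
W_by = (50800×0.00582 − 138700×0.00284) / (2/5) = -245.7 J.
Q = 0 ⇒ ΔU = −W_by = 245.7 J.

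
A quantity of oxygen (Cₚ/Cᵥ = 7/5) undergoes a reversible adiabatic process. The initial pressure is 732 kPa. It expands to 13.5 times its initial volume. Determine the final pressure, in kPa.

P₂ ≈ 19.1 kPa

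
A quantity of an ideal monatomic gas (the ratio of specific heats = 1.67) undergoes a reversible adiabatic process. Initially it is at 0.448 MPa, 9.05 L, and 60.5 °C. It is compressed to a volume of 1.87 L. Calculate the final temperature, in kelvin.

T₂ ≈ 960 K

For a reversible adiabat TV^(γ−1) is constant, so T₂ = T₁ (V₁/V₂)^(γ−1).
T₁ = 60.5 °C = 333.6 K.
T₂ = 333.6 × (9.05/1.87)^(0.67) = 959.6 K.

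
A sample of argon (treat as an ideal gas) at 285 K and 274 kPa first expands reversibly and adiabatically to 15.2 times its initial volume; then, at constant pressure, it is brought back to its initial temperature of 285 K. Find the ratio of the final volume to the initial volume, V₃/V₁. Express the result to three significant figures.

V₃/V₁ ≈ 93.3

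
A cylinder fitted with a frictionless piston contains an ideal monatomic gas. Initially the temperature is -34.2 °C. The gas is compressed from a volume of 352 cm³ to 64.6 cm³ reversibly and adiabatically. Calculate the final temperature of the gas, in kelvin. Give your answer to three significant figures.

T₂ ≈ 740 K

Adiabatic: T₁V₁^(γ−1) = T₂V₂^(γ−1) ⇒ T₂ = T₁ (V₁/V₂)^(γ−1).
For a monatomic ideal gas γ = 5/3, so γ−1 = 2/3.
T₁ = -34.2 °C = 238.9 K.
T₂ = 238.9 × (352/64.6)^(2/3) = 739.9 K.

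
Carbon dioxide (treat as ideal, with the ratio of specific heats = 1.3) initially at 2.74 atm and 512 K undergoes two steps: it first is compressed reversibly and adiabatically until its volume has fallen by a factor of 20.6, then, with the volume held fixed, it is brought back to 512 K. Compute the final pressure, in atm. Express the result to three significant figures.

P₃ ≈ 56.4 atm

Adiabatic step (PV^γ = const): P₂ = 2.74×20.6^(1.3) = 139.9 atm; T₂ = 512×20.6^(0.3) = 1269 K.
Isochoric: P₃ = P₂(T₃/T₂) = 139.9 × (512/1269) = 56.44 atm.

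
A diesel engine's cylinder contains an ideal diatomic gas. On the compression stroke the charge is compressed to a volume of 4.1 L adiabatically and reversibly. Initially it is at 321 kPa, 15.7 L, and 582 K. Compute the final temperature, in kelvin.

Adiabatic: T₁V₁^(γ−1) = T₂V₂^(γ−1) ⇒ T₂ = T₁ (V₁/V₂)^(γ−1).
γ = 7/5 for a diatomic ideal gas.
T₂ = 582 × (15.7/4.1)^(2/5) = 995.8 K.

T₂ ≈ 996 K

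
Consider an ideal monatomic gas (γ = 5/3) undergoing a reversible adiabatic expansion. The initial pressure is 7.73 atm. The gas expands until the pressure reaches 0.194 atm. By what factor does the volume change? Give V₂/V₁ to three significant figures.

V₂/V₁ ≈ 9.12

From PV^γ = const, V₂/V₁ = (P₁/P₂)^(1/γ).
V₂/V₁ = (7.73/0.194)^(3/5) = 9.125.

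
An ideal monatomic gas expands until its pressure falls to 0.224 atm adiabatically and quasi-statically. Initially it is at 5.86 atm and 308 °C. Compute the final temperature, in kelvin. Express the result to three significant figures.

T₂ ≈ 157 K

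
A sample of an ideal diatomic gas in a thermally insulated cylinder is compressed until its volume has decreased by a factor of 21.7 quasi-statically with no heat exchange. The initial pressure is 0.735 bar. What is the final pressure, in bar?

P₂ ≈ 54.6 bar

Adiabatic: P₁V₁^γ = P₂V₂^γ ⇒ P₂ = P₁ (V₁/V₂)^γ.
For a diatomic ideal gas γ = 7/5.
P₂ = 0.735 × 21.7^(7/5) = 54.62 bar.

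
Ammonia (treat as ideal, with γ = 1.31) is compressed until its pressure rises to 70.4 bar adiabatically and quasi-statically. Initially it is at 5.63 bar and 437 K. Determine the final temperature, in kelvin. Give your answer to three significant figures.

Adiabatic: T₂/T₁ = (P₂/P₁)^((γ−1)/γ).
T₂ = 437 × (70.4/5.63)^(0.237) = 794.5 K.

T₂ ≈ 794 K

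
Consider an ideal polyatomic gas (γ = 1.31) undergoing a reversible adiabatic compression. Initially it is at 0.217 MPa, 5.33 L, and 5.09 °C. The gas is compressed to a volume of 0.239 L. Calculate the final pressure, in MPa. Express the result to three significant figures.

P₂ ≈ 12.7 MPa

Adiabatic: P₁V₁^γ = P₂V₂^γ ⇒ P₂ = P₁ (V₁/V₂)^γ.
P₂ = 0.217 × (5.33/0.239)^(1.31) = 12.67 MPa.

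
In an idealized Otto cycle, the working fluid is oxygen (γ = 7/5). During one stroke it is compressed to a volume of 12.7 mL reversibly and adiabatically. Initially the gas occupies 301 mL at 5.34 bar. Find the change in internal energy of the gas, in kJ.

ΔU ≈ 1.02 kJ

P₂ = P₁(V₁/V₂)^γ = 5.34×(301/12.7)^(7/5) = 449 bar.
For a reversible adiabat, W_by_gas = (P₁V₁ − P₂V₂)/(γ−1).
W_by = (534000×0.000301 − 4.49×10^7×1.27×10^-5) / (2/5) = -1024 J.
Q = 0 ⇒ ΔU = −W_by = 1024 J.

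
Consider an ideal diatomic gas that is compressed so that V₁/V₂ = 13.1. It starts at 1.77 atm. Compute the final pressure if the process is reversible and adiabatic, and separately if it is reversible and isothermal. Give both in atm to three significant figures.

For a diatomic ideal gas γ = 7/5.
Isothermal: P₂ = P₁(V₁/V₂) = 1.77×13.1 = 23.19 atm.
Adiabatic: P₂ = P₁(V₁/V₂)^γ = 1.77×13.1^(7/5) = 64.89 atm.

adiabatic: 64.9 atm; isothermal: 23.2 atm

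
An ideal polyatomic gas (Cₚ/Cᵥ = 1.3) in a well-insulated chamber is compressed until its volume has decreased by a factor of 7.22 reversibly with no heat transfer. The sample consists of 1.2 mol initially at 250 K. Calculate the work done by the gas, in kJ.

W ≈ -6.73 kJ

Adiabatic: T₁V₁^(γ−1) = T₂V₂^(γ−1) ⇒ T₂ = T₁ (V₁/V₂)^(γ−1).
T₂ = 250 × 7.22^(0.3) = 452.4 K.
Q = 0, so ΔU = W_on_gas = nCᵥΔT with Cᵥ = R/(γ−1) = 27.71 J/(mol·K).
ΔU = 1.2 × 27.71 × (452.4 − 250) = 6730 J.
Work done by the gas = −ΔU = -6730 J.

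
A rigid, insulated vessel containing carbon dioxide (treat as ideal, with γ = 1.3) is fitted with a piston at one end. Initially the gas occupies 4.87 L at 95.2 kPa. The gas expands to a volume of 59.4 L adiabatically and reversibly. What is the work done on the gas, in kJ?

P₂ = P₁(V₁/V₂)^γ = 95.2×(4.87/59.4)^(1.3) = 3.686 kPa.
For a reversible adiabat, W_by_gas = (P₁V₁ − P₂V₂)/(γ−1).
W_by = (95200×0.00487 − 3686×0.0594) / (0.3) = 815.7 J.
W_on_gas = −W_by = -815.7 J.

W ≈ -0.816 kJ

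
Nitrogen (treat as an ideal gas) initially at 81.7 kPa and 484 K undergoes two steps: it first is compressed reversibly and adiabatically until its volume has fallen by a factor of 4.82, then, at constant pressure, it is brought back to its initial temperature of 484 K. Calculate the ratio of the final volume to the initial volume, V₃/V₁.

V₃/V₁ ≈ 0.111

For a diatomic ideal gas γ = 7/5.
Adiabatic step: V₂/V₁ = 0.2075; T₂ = T₁·4.82^(2/5) = 908 K.
Isobaric step: V₃/V₂ = T₃/T₂ = 484/908.
V₃/V₁ = (V₂/V₁)(V₃/V₂) = 0.2075 × (484/908) = 0.1106.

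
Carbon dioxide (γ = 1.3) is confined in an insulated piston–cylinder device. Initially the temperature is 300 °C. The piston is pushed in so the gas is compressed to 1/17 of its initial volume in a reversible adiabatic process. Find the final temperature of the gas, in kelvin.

T₂ ≈ 1340 K

For a reversible adiabat TV^(γ−1) is constant, so T₂ = T₁ (V₁/V₂)^(γ−1).
T₁ = 300 °C = 573.1 K.
T₂ = 573.1 × 17^(0.3) = 1341 K.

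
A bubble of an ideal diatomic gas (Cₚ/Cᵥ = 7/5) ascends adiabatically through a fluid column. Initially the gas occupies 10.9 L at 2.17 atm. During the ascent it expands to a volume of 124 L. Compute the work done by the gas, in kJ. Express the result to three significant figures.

P₂ = P₁(V₁/V₂)^γ = 2.17×(10.9/124)^(7/5) = 0.07212 atm.
For a reversible adiabat, W_by_gas = (P₁V₁ − P₂V₂)/(γ−1).
W_by = (219900×0.0109 − 7308×0.124) / (2/5) = 3726 J.

W ≈ 3.73 kJ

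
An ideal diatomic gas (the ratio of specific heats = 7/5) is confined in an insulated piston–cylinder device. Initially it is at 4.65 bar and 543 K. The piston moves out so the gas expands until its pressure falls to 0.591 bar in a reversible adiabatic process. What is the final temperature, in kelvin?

Along an adiabat T P^((1−γ)/γ) is constant, so T₂ = T₁ (P₂/P₁)^((γ−1)/γ).
T₂ = 543 × (0.591/4.65)^(2/7) = 301.2 K.

T₂ ≈ 301 K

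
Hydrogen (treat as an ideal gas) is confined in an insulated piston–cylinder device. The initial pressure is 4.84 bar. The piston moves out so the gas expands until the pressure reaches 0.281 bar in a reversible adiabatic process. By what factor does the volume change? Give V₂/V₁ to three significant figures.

From PV^γ = const, V₂/V₁ = (P₁/P₂)^(1/γ).
For a diatomic ideal gas γ = 7/5.
V₂/V₁ = (4.84/0.281)^(5/7) = 7.638.

V₂/V₁ ≈ 7.64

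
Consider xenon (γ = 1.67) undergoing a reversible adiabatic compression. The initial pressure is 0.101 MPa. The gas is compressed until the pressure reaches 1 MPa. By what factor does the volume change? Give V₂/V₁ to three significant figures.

From PV^γ = const, V₂/V₁ = (P₁/P₂)^(1/γ).
V₂/V₁ = (0.101/1)^(0.599) = 0.2534.

V₂/V₁ ≈ 0.253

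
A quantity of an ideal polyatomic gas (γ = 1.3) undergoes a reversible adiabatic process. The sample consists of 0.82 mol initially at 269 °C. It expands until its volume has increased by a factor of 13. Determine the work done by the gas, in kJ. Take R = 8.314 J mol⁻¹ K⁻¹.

W ≈ 6.61 kJ

Adiabatic: T₁V₁^(γ−1) = T₂V₂^(γ−1) ⇒ T₂ = T₁ (V₁/V₂)^(γ−1).
T₁ = 269 °C = 542.1 K.
T₂ = 542.1 × (1/13)^(0.3) = 251.2 K.
Q = 0, so ΔU = W_on_gas = nCᵥΔT with Cᵥ = R/(γ−1) = 27.71 J/(mol·K).
ΔU = 0.82 × 27.71 × (251.2 − 542.1) = -6613 J.
Work done by the gas = −ΔU = 6613 J.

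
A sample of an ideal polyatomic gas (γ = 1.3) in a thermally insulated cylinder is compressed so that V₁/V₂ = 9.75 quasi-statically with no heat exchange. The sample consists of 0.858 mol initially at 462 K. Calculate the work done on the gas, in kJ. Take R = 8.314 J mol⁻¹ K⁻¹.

W ≈ 10.8 kJ

For a reversible adiabat TV^(γ−1) is constant, so T₂ = T₁ (V₁/V₂)^(γ−1).
T₂ = 462 × 9.75^(0.3) = 914.8 K.
Q = 0, so ΔU = W_on_gas = nCᵥΔT with Cᵥ = R/(γ−1) = 27.71 J/(mol·K).
ΔU = 0.858 × 27.71 × (914.8 − 462) = 10770 J.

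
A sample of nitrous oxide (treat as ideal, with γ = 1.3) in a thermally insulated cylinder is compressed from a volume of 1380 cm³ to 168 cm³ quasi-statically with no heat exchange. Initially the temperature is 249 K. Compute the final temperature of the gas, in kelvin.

T₂ ≈ 468 K

Adiabatic: T₁V₁^(γ−1) = T₂V₂^(γ−1) ⇒ T₂ = T₁ (V₁/V₂)^(γ−1).
T₂ = 249 × (1380/168)^(0.3) = 468.3 K.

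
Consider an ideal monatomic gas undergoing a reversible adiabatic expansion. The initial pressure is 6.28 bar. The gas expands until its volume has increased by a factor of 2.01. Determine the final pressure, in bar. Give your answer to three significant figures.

Since PV^γ is constant along a reversible adiabat, P₂ = P₁ (V₁/V₂)^γ.
For a monatomic ideal gas γ = 5/3.
P₂ = 6.28 × (1/2.01)^(5/3) = 1.962 bar.

P₂ ≈ 1.96 bar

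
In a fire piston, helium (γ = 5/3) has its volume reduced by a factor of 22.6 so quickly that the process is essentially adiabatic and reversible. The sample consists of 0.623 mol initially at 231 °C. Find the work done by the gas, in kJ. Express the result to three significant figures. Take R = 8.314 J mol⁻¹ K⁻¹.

W ≈ -27.4 kJ

Adiabatic: T₁V₁^(γ−1) = T₂V₂^(γ−1) ⇒ T₂ = T₁ (V₁/V₂)^(γ−1).
T₁ = 231 °C = 504.1 K.
T₂ = 504.1 × 22.6^(2/3) = 4030 K.
Q = 0, so ΔU = W_on_gas = nCᵥΔT with Cᵥ = R/(γ−1) = 12.47 J/(mol·K).
ΔU = 0.623 × 12.47 × (4030 − 504.1) = 27390 J.
Work done by the gas = −ΔU = -27390 J.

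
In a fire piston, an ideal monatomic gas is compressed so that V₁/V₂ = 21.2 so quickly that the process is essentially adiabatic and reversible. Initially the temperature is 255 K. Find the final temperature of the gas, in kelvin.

T₂ ≈ 1950 K

For a reversible adiabat TV^(γ−1) is constant, so T₂ = T₁ (V₁/V₂)^(γ−1).
For a monatomic ideal gas γ = 5/3, so γ−1 = 2/3.
T₂ = 255 × 21.2^(2/3) = 1953 K.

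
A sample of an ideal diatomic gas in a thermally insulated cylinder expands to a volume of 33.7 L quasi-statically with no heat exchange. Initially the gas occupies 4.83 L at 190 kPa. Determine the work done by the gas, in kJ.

γ = 7/5 for a diatomic ideal gas.
P₂ = P₁(V₁/V₂)^γ = 190×(4.83/33.7)^(7/5) = 12.52 kPa.
For a reversible adiabat, W_by_gas = (P₁V₁ − P₂V₂)/(γ−1).
W_by = (190000×0.00483 − 12520×0.0337) / (2/5) = 1239 J.

W ≈ 1.24 kJ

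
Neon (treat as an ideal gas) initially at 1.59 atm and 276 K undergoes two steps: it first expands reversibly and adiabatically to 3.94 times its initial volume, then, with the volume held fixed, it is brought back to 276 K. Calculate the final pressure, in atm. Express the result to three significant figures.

For a monatomic ideal gas γ = 5/3.
Adiabatic step (PV^γ = const): P₂ = 1.59×(1/3.94)^(5/3) = 0.1618 atm; T₂ = 276×(1/3.94)^(2/3) = 110.6 K.
Isochoric: P₃ = P₂(T₃/T₂) = 0.1618 × (276/110.6) = 0.4036 atm.

P₃ ≈ 0.404 atm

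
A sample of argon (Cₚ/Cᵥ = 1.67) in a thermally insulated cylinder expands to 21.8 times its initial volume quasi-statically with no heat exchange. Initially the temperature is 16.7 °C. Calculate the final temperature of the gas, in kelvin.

T₂ ≈ 36.8 K

For a reversible adiabat TV^(γ−1) is constant, so T₂ = T₁ (V₁/V₂)^(γ−1).
T₁ = 16.7 °C = 289.8 K.
T₂ = 289.8 × (1/21.8)^(0.67) = 36.76 K.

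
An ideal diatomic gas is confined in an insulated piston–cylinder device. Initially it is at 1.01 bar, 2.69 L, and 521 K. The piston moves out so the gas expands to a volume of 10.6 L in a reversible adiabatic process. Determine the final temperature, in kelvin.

T₂ ≈ 301 K

Adiabatic: T₁V₁^(γ−1) = T₂V₂^(γ−1) ⇒ T₂ = T₁ (V₁/V₂)^(γ−1).
γ = 7/5 for a diatomic ideal gas.
T₂ = 521 × (2.69/10.6)^(2/5) = 301 K.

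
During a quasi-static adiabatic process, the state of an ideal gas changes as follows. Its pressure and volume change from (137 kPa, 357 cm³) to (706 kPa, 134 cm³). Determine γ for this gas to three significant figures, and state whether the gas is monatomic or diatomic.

PV^γ = const ⇒ γ = ln(P₂/P₁) / ln(V₁/V₂).
γ = ln(706/137) / ln(357/134) = 1.673.
γ ≈ 1.67 is close to 5/3, so the gas is monatomic.

γ ≈ 1.67; monatomic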